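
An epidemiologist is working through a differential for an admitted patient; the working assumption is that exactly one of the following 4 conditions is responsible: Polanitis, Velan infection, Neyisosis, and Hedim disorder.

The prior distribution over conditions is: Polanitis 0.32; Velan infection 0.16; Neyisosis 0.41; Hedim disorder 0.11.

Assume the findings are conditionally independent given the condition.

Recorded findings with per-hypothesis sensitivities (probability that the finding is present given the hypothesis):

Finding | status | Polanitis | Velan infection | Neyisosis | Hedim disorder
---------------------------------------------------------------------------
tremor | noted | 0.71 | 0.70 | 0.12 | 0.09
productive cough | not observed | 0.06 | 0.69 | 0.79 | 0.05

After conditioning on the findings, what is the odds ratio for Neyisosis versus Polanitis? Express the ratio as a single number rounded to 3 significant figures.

The normalizing constant cancels in an odds ratio, so compute prior × likelihood for the two hypotheses only (using 1 − P(present | H) for each absent finding):
  Neyisosis: 0.41 × 0.12 × (1 − 0.79) = 0.010332
  Polanitis: 0.32 × 0.71 × (1 − 0.06) = 0.21357
Odds(Neyisosis : Polanitis) = 0.010332 / 0.21357 ≈ 0.0484.

0.0484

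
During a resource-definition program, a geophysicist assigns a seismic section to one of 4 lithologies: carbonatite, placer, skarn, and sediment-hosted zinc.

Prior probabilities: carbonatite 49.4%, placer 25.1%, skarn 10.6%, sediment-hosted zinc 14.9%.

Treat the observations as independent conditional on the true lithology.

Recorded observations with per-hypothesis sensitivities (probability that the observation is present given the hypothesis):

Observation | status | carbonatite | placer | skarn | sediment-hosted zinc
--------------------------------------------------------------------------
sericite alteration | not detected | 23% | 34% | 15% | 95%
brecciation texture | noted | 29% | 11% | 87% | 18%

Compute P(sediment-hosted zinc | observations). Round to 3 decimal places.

0.006

For each hypothesis, the unnormalized posterior weight is prior × product of the observation likelihoods (using 1 − P(present | H) for each absent observation):
  carbonatite: 0.494 × (1 − 0.23) × 0.29 = 0.11031
  placer: 0.251 × (1 − 0.34) × 0.11 = 0.018223
  skarn: 0.106 × (1 − 0.15) × 0.87 = 0.078387
  sediment-hosted zinc: 0.149 × (1 − 0.95) × 0.18 = 0.001341
The unnormalized weights sum to 0.20826.
P(sediment-hosted zinc | evidence) = 0.001341 / 0.20826 ≈ 0.006.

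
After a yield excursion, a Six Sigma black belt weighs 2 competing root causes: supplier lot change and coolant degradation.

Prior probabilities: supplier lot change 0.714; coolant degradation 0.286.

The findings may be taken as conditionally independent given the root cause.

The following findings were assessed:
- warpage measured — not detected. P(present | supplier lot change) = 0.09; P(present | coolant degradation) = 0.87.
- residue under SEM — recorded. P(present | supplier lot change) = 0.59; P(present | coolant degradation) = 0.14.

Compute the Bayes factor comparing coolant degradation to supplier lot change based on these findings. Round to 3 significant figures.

The Bayes factor is the ratio of the joint likelihoods of the evidence pattern under the two hypotheses (using 1 − P(present | H) for each absent finding).
  coolant degradation: (1 − 0.87) × 0.14 = 0.0182
  supplier lot change: (1 − 0.09) × 0.59 = 0.5369
Bayes factor = 0.0182 / 0.5369 ≈ 0.0339

0.0339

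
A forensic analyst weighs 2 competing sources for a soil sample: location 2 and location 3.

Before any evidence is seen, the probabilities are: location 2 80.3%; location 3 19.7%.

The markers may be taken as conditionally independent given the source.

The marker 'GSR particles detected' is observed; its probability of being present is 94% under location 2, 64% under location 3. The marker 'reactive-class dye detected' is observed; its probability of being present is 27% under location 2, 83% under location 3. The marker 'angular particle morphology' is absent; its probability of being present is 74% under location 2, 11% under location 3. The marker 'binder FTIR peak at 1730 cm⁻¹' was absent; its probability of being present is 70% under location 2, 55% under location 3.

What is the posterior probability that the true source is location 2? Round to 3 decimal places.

By Bayes' rule with conditional independence, the unnormalized weight for each hypothesis is prior × ∏ likelihoods (using 1 − P(present | H) for each absent marker):
  location 2: 0.803 × 0.94 × 0.27 × (1 − 0.74) × (1 − 0.70) = 0.015897
  location 3: 0.197 × 0.64 × 0.83 × (1 − 0.11) × (1 − 0.55) = 0.041911
Marginal likelihood of the evidence = 0.057807.
P(location 2 | evidence) = 0.015897 / 0.057807 ≈ 0.275.

0.275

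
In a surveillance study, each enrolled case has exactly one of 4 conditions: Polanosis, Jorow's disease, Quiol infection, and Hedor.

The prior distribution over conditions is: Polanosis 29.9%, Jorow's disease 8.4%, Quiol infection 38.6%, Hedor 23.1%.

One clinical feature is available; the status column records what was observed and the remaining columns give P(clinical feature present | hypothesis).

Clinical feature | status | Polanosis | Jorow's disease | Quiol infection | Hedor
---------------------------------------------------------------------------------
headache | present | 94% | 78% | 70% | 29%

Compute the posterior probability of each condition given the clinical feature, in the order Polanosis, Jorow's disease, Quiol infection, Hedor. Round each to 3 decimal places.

0.411, 0.096, 0.395, 0.098

For each hypothesis, the unnormalized posterior weight is prior × likelihood:
  Polanosis: 0.299 × 0.94 = 0.28106
  Jorow's disease: 0.084 × 0.78 = 0.06552
  Quiol infection: 0.386 × 0.70 = 0.2702
  Hedor: 0.231 × 0.29 = 0.06699
The unnormalized weights sum to 0.68377.
P(Polanosis | evidence) = 0.28106 / 0.68377 ≈ 0.411
P(Jorow's disease | evidence) = 0.06552 / 0.68377 ≈ 0.096
P(Quiol infection | evidence) = 0.2702 / 0.68377 ≈ 0.395
P(Hedor | evidence) = 0.06699 / 0.68377 ≈ 0.098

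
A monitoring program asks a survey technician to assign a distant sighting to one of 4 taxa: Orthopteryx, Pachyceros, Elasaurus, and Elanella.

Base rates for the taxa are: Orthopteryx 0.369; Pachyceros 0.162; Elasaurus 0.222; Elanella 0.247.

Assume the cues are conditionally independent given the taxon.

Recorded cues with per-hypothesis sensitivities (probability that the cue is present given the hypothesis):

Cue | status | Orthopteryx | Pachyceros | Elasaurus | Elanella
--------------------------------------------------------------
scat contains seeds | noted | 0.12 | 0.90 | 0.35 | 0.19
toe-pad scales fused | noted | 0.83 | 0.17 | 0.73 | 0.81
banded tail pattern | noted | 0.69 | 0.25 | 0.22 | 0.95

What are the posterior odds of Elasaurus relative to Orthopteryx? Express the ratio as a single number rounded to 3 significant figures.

The normalizing constant cancels in an odds ratio, so compute prior × likelihood for the two hypotheses only:
  Elasaurus: 0.222 × 0.35 × 0.73 × 0.22 = 0.012479
  Orthopteryx: 0.369 × 0.12 × 0.83 × 0.69 = 0.025359
Odds(Elasaurus : Orthopteryx) = 0.012479 / 0.025359 ≈ 0.492.

0.492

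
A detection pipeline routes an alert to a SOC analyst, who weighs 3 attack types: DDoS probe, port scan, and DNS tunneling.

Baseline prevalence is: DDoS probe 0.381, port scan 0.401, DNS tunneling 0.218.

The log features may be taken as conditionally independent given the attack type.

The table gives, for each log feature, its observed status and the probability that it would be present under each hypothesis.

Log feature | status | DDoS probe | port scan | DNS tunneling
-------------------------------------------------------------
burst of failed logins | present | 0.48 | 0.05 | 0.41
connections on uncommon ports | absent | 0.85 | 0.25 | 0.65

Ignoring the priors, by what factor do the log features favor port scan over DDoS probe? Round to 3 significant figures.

0.521

Take the product of per-log feature likelihoods under each hypothesis (using 1 − P(present | H) for each absent log feature), then divide.
  port scan: 0.05 × (1 − 0.25) = 0.0375
  DDoS probe: 0.48 × (1 − 0.85) = 0.072
Bayes factor = 0.0375 / 0.072 ≈ 0.521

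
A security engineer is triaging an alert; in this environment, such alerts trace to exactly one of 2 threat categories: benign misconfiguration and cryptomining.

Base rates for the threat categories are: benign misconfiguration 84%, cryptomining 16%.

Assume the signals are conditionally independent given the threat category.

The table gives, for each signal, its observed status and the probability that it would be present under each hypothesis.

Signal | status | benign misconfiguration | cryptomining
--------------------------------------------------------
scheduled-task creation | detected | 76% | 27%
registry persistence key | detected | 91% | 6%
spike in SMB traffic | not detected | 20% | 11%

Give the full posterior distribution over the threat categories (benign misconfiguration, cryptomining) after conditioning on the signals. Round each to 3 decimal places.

0.995, 0.005

For each hypothesis, the unnormalized posterior weight is prior × product of the signal likelihoods (using 1 − P(present | H) for each absent signal):
  benign misconfiguration: 0.84 × 0.76 × 0.91 × (1 − 0.20) = 0.46476
  cryptomining: 0.16 × 0.27 × 0.06 × (1 − 0.11) = 0.0023069
Marginal likelihood of the evidence = 0.46706.
P(benign misconfiguration | evidence) = 0.46476 / 0.46706 ≈ 0.995
P(cryptomining | evidence) = 0.0023069 / 0.46706 ≈ 0.005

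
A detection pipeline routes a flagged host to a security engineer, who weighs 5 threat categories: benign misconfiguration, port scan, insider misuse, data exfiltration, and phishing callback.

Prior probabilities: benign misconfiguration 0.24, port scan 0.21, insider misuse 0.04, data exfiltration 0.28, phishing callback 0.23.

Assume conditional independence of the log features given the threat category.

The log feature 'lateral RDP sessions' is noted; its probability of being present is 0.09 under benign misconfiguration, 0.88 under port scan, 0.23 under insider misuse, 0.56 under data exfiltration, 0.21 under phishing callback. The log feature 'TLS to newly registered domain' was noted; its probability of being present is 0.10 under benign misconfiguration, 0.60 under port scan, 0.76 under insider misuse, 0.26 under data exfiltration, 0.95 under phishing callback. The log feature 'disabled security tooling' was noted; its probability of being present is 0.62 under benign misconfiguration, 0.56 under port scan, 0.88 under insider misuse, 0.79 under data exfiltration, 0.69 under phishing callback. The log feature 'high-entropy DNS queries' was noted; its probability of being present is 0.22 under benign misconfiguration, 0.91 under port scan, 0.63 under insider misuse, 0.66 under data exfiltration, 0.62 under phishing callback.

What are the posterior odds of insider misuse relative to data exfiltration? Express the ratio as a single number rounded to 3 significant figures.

0.182

Unnormalized posterior weight (prior times the log feature likelihoods) for each of the two hypotheses:
  insider misuse: 0.04 × 0.23 × 0.76 × 0.88 × 0.63 = 0.0038764
  data exfiltration: 0.28 × 0.56 × 0.26 × 0.79 × 0.66 = 0.021256
Odds(insider misuse : data exfiltration) = 0.0038764 / 0.021256 ≈ 0.182.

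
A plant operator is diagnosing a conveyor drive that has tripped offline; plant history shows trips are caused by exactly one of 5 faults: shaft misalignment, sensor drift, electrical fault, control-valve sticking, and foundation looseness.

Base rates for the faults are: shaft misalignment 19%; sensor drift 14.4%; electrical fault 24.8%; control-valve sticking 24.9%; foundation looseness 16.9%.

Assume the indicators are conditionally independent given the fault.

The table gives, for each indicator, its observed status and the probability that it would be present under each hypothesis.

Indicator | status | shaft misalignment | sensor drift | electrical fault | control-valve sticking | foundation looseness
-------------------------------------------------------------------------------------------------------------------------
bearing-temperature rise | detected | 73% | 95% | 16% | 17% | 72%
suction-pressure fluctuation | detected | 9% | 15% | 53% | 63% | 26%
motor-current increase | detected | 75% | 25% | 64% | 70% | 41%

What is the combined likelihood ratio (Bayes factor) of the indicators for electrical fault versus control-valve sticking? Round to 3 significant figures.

0.724

Take the product of per-indicator likelihoods under each hypothesis, then divide.
  electrical fault: 0.16 × 0.53 × 0.64 = 0.054272
  control-valve sticking: 0.17 × 0.63 × 0.70 = 0.07497
Bayes factor = 0.054272 / 0.07497 ≈ 0.724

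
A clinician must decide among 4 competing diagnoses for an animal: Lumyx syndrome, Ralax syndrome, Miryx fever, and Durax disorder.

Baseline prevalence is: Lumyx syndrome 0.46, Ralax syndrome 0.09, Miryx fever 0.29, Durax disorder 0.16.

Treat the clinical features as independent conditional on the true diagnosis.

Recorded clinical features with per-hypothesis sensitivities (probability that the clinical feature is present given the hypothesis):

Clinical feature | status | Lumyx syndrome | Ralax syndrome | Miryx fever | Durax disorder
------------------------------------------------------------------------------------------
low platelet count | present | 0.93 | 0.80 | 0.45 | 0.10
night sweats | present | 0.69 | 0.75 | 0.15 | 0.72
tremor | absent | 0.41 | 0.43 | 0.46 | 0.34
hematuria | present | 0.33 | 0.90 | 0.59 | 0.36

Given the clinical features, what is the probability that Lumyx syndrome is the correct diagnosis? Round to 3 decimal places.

By Bayes' rule with conditional independence, the unnormalized weight for each hypothesis is prior × ∏ likelihoods (using 1 − P(present | H) for each absent clinical feature):
  Lumyx syndrome: 0.46 × 0.93 × 0.69 × (1 − 0.41) × 0.33 = 0.057472
  Ralax syndrome: 0.09 × 0.80 × 0.75 × (1 − 0.43) × 0.90 = 0.027702
  Miryx fever: 0.29 × 0.45 × 0.15 × (1 − 0.46) × 0.59 = 0.0062366
  Durax disorder: 0.16 × 0.10 × 0.72 × (1 − 0.34) × 0.36 = 0.0027372
Marginal likelihood of the evidence = 0.094148.
P(Lumyx syndrome | evidence) = 0.057472 / 0.094148 ≈ 0.610.

0.610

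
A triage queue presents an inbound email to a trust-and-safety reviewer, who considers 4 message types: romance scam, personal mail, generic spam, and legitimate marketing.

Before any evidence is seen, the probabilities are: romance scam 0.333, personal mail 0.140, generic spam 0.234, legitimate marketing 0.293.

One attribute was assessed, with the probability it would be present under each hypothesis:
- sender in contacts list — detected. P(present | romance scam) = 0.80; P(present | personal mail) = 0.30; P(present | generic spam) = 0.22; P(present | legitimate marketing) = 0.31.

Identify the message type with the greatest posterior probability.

romance scam

By Bayes' rule, the unnormalized weight for each hypothesis is prior × likelihood:
  romance scam: 0.333 × 0.80 = 0.2664
  personal mail: 0.140 × 0.30 = 0.042
  generic spam: 0.234 × 0.22 = 0.05148
  legitimate marketing: 0.293 × 0.31 = 0.09083
Normalizing constant Z = 0.2664 + 0.042 + 0.05148 + 0.09083 = 0.45071.
P(romance scam | evidence) ≈ 0.2664 / 0.45071 ≈ 0.591
P(personal mail | evidence) ≈ 0.042 / 0.45071 ≈ 0.093
P(generic spam | evidence) ≈ 0.05148 / 0.45071 ≈ 0.114
P(legitimate marketing | evidence) ≈ 0.09083 / 0.45071 ≈ 0.202
The largest is 0.591, so romance scam is most probable.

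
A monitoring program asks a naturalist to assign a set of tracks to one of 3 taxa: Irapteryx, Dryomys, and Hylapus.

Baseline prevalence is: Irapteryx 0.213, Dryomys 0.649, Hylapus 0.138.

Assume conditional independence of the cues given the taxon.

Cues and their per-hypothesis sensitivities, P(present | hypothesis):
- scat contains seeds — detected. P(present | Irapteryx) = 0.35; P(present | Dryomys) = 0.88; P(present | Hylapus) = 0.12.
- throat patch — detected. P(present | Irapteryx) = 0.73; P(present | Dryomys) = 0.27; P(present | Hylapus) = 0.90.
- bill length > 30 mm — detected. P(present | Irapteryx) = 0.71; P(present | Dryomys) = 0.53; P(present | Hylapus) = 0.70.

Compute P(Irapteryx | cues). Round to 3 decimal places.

By Bayes' rule with conditional independence, the unnormalized weight for each hypothesis is prior × ∏ likelihoods:
  Irapteryx: 0.213 × 0.35 × 0.73 × 0.71 = 0.038639
  Dryomys: 0.649 × 0.88 × 0.27 × 0.53 = 0.081727
  Hylapus: 0.138 × 0.12 × 0.90 × 0.70 = 0.010433
Marginal likelihood of the evidence = 0.1308.
P(Irapteryx | evidence) = 0.038639 / 0.1308 ≈ 0.295.

0.295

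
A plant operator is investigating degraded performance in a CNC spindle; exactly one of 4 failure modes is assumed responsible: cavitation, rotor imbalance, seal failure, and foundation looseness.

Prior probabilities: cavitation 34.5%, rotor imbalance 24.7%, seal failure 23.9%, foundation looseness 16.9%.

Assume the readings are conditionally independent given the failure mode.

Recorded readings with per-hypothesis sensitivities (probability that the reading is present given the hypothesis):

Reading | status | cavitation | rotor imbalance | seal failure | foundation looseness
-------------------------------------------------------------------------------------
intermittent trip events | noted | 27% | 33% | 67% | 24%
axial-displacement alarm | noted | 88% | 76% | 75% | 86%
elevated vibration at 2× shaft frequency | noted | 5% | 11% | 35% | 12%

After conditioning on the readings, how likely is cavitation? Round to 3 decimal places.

For each hypothesis, the unnormalized posterior weight is prior × product of the reading likelihoods:
  cavitation: 0.345 × 0.27 × 0.88 × 0.05 = 0.0040986
  rotor imbalance: 0.247 × 0.33 × 0.76 × 0.11 = 0.0068142
  seal failure: 0.239 × 0.67 × 0.75 × 0.35 = 0.042034
  foundation looseness: 0.169 × 0.24 × 0.86 × 0.12 = 0.0041858
The unnormalized weights sum to 0.057133.
P(cavitation | evidence) = 0.0040986 / 0.057133 ≈ 0.072.

0.072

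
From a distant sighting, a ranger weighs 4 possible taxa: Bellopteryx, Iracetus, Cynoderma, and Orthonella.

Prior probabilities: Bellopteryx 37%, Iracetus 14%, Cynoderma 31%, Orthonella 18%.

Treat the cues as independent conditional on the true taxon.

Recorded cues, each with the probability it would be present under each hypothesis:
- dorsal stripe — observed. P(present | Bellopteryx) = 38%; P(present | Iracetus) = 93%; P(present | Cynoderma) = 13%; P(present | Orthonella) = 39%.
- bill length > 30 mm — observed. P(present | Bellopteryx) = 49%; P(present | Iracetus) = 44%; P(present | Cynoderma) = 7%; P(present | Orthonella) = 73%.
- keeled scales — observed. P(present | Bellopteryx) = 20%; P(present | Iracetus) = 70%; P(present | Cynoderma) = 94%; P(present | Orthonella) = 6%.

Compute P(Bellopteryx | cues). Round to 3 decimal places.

For each hypothesis, the unnormalized posterior weight is prior × product of the cue likelihoods:
  Bellopteryx: 0.37 × 0.38 × 0.49 × 0.20 = 0.013779
  Iracetus: 0.14 × 0.93 × 0.44 × 0.70 = 0.040102
  Cynoderma: 0.31 × 0.13 × 0.07 × 0.94 = 0.0026517
  Orthonella: 0.18 × 0.39 × 0.73 × 0.06 = 0.0030748
Normalizing constant Z = 0.013779 + 0.040102 + 0.0026517 + 0.0030748 = 0.059607.
P(Bellopteryx | evidence) = 0.013779 / 0.059607 ≈ 0.231.

0.231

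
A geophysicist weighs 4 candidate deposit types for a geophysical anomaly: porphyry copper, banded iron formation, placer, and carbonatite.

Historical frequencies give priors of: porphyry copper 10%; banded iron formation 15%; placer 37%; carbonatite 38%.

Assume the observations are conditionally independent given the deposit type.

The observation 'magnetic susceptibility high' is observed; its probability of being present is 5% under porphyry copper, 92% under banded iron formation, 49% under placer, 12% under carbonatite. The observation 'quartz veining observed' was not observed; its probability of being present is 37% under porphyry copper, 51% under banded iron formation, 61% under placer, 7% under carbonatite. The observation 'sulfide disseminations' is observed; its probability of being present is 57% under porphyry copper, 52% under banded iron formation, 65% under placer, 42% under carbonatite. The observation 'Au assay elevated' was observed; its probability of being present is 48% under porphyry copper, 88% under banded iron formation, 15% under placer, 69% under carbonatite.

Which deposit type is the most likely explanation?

banded iron formation

Multiply each prior by the joint likelihood of the evidence pattern (using 1 − P(present | H) for each absent observation):
  porphyry copper: 0.10 × 0.05 × (1 − 0.37) × 0.57 × 0.48 = 0.00086184
  banded iron formation: 0.15 × 0.92 × (1 − 0.51) × 0.52 × 0.88 = 0.030943
  placer: 0.37 × 0.49 × (1 − 0.61) × 0.65 × 0.15 = 0.0068939
  carbonatite: 0.38 × 0.12 × (1 − 0.07) × 0.42 × 0.69 = 0.01229
Normalizing constant Z = 0.00086184 + 0.030943 + 0.0068939 + 0.01229 = 0.050989.
P(porphyry copper | evidence) ≈ 0.00086184 / 0.050989 ≈ 0.017
P(banded iron formation | evidence) ≈ 0.030943 / 0.050989 ≈ 0.607
P(placer | evidence) ≈ 0.0068939 / 0.050989 ≈ 0.135
P(carbonatite | evidence) ≈ 0.01229 / 0.050989 ≈ 0.241
The largest is 0.607, so banded iron formation is most probable.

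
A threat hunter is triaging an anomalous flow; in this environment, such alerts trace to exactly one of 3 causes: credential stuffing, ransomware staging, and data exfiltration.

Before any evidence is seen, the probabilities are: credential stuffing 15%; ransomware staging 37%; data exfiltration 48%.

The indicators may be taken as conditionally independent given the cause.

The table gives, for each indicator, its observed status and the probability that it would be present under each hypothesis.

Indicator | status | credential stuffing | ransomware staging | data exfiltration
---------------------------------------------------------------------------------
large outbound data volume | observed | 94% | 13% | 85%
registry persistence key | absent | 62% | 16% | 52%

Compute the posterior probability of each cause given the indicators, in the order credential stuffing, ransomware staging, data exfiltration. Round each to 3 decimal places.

0.185, 0.139, 0.676

For each hypothesis, the unnormalized posterior weight is prior × product of the indicator likelihoods (using 1 − P(present | H) for each absent indicator):
  credential stuffing: 0.15 × 0.94 × (1 − 0.62) = 0.05358
  ransomware staging: 0.37 × 0.13 × (1 − 0.16) = 0.040404
  data exfiltration: 0.48 × 0.85 × (1 − 0.52) = 0.19584
Normalizing constant Z = 0.05358 + 0.040404 + 0.19584 = 0.28982.
P(credential stuffing | evidence) = 0.05358 / 0.28982 ≈ 0.185
P(ransomware staging | evidence) = 0.040404 / 0.28982 ≈ 0.139
P(data exfiltration | evidence) = 0.19584 / 0.28982 ≈ 0.676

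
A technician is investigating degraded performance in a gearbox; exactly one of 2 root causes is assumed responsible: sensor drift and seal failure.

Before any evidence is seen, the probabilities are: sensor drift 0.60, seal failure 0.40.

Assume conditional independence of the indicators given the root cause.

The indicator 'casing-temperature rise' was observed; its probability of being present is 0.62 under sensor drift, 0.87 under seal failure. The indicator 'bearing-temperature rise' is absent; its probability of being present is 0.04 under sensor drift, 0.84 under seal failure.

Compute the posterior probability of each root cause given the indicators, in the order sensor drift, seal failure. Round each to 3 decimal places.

0.865, 0.135

For each hypothesis, the unnormalized posterior weight is prior × product of the indicator likelihoods (using 1 − P(present | H) for each absent indicator):
  sensor drift: 0.60 × 0.62 × (1 − 0.04) = 0.35712
  seal failure: 0.40 × 0.87 × (1 − 0.84) = 0.05568
The unnormalized weights sum to 0.4128.
P(sensor drift | evidence) = 0.35712 / 0.4128 ≈ 0.865
P(seal failure | evidence) = 0.05568 / 0.4128 ≈ 0.135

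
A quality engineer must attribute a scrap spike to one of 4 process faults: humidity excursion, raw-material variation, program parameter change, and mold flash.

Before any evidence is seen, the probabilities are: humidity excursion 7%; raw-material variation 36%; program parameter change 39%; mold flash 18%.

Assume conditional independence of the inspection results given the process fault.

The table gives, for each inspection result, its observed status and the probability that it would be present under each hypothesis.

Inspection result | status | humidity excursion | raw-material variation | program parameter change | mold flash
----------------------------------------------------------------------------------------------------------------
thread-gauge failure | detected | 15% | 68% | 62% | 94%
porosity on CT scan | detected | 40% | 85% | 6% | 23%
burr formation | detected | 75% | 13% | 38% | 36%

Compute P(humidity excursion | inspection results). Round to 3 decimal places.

For each hypothesis, the unnormalized posterior weight is prior × product of the inspection result likelihoods:
  humidity excursion: 0.07 × 0.15 × 0.40 × 0.75 = 0.00315
  raw-material variation: 0.36 × 0.68 × 0.85 × 0.13 = 0.02705
  program parameter change: 0.39 × 0.62 × 0.06 × 0.38 = 0.005513
  mold flash: 0.18 × 0.94 × 0.23 × 0.36 = 0.01401
The unnormalized weights sum to 0.049723.
P(humidity excursion | evidence) = 0.00315 / 0.049723 ≈ 0.063.

0.063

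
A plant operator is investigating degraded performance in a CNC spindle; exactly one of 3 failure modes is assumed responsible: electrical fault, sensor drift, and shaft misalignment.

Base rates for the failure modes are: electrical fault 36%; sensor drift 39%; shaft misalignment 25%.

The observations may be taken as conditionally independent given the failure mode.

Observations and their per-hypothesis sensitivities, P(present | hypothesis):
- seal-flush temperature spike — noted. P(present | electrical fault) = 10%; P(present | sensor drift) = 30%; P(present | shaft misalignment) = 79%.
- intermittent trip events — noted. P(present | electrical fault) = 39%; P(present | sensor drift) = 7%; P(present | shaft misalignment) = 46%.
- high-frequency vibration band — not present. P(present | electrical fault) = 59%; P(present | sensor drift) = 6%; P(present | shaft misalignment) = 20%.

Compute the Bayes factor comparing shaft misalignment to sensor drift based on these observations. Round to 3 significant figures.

14.7

Joint likelihood of the evidence pattern under each hypothesis (using 1 − P(present | H) for each absent observation):
  shaft misalignment: 0.79 × 0.46 × (1 − 0.20) = 0.29072
  sensor drift: 0.30 × 0.07 × (1 − 0.06) = 0.01974
Bayes factor = 0.29072 / 0.01974 ≈ 14.7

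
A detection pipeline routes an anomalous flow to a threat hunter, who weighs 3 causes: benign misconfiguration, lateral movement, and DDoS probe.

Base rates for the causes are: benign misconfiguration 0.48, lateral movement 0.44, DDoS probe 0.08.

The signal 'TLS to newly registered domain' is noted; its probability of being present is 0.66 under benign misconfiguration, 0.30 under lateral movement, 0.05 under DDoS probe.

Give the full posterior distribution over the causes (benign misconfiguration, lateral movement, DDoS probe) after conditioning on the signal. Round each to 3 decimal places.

0.700, 0.292, 0.009

By Bayes' rule, the unnormalized weight for each hypothesis is prior × likelihood:
  benign misconfiguration: 0.48 × 0.66 = 0.3168
  lateral movement: 0.44 × 0.30 = 0.132
  DDoS probe: 0.08 × 0.05 = 0.004
The unnormalized weights sum to 0.4528.
P(benign misconfiguration | evidence) = 0.3168 / 0.4528 ≈ 0.700
P(lateral movement | evidence) = 0.132 / 0.4528 ≈ 0.292
P(DDoS probe | evidence) = 0.004 / 0.4528 ≈ 0.009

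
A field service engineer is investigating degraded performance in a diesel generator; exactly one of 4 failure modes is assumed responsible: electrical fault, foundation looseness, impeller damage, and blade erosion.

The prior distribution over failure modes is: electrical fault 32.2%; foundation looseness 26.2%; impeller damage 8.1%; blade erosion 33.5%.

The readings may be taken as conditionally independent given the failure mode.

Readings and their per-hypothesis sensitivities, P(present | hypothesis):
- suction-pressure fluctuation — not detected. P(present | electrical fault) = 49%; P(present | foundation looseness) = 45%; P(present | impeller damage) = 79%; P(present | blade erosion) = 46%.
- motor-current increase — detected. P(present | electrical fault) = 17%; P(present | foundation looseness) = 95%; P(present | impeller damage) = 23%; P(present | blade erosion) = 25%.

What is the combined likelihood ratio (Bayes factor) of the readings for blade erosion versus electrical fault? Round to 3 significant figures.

1.56

The Bayes factor is the ratio of the joint likelihoods of the reading pattern under the two hypotheses (using 1 − P(present | H) for each absent reading).
  blade erosion: (1 − 0.46) × 0.25 = 0.135
  electrical fault: (1 − 0.49) × 0.17 = 0.0867
Bayes factor = 0.135 / 0.0867 ≈ 1.56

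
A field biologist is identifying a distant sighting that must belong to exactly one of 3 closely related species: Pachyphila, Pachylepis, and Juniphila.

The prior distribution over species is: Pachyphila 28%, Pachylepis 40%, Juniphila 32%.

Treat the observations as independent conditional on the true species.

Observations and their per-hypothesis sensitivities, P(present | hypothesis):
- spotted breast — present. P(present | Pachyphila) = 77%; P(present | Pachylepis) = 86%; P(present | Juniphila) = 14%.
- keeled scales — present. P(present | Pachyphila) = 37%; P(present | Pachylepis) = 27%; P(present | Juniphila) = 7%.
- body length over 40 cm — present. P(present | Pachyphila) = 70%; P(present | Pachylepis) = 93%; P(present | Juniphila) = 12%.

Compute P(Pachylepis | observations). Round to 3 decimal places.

Multiply each prior by the joint likelihood of the evidence pattern:
  Pachyphila: 0.28 × 0.77 × 0.37 × 0.70 = 0.05584
  Pachylepis: 0.40 × 0.86 × 0.27 × 0.93 = 0.086378
  Juniphila: 0.32 × 0.14 × 0.07 × 0.12 = 0.00037632
The unnormalized weights sum to 0.1426.
P(Pachylepis | evidence) = 0.086378 / 0.1426 ≈ 0.606.

0.606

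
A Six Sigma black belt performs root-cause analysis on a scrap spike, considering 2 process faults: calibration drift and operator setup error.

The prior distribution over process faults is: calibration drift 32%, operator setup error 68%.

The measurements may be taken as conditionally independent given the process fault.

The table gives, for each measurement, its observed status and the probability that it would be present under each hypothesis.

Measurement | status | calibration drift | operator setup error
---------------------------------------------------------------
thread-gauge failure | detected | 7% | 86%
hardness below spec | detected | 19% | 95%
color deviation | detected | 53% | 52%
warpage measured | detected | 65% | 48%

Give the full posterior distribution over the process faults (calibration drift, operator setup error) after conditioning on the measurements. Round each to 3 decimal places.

0.010, 0.990

Multiply each prior by the joint likelihood of the measurement pattern:
  calibration drift: 0.32 × 0.07 × 0.19 × 0.53 × 0.65 = 0.0014662
  operator setup error: 0.68 × 0.86 × 0.95 × 0.52 × 0.48 = 0.13867
Normalizing constant Z = 0.0014662 + 0.13867 = 0.14013.
P(calibration drift | evidence) = 0.0014662 / 0.14013 ≈ 0.010
P(operator setup error | evidence) = 0.13867 / 0.14013 ≈ 0.990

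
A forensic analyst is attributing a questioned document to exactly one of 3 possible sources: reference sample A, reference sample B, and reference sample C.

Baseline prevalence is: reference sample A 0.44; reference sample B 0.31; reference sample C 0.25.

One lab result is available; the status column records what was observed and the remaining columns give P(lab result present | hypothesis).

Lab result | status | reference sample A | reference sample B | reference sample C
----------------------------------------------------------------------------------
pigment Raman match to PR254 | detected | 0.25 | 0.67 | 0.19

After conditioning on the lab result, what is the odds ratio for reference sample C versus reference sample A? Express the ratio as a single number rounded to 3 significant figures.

0.432

Posterior odds equal prior odds times the likelihood ratio; only the two competing hypotheses matter.
  reference sample C: 0.25 × 0.19 = 0.0475
  reference sample A: 0.44 × 0.25 = 0.11
Posterior odds = 0.0475 / 0.11 ≈ 0.432.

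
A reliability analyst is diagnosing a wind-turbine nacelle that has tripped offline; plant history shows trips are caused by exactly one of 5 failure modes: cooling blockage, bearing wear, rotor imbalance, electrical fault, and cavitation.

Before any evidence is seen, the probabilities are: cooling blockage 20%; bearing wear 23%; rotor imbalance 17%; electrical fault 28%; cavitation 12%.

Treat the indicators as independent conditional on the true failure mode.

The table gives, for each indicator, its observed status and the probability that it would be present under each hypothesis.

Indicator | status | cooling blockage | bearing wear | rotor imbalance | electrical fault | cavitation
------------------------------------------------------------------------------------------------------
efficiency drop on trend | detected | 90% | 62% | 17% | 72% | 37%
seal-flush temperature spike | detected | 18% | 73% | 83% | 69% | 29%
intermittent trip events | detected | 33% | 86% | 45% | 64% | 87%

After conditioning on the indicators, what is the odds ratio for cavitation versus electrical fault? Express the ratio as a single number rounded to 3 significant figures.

Posterior odds equal prior odds times the likelihood ratio; only the two competing hypotheses matter.
  cavitation: 0.12 × 0.37 × 0.29 × 0.87 = 0.011202
  electrical fault: 0.28 × 0.72 × 0.69 × 0.64 = 0.089027
Odds(cavitation : electrical fault) = 0.011202 / 0.089027 ≈ 0.126.

0.126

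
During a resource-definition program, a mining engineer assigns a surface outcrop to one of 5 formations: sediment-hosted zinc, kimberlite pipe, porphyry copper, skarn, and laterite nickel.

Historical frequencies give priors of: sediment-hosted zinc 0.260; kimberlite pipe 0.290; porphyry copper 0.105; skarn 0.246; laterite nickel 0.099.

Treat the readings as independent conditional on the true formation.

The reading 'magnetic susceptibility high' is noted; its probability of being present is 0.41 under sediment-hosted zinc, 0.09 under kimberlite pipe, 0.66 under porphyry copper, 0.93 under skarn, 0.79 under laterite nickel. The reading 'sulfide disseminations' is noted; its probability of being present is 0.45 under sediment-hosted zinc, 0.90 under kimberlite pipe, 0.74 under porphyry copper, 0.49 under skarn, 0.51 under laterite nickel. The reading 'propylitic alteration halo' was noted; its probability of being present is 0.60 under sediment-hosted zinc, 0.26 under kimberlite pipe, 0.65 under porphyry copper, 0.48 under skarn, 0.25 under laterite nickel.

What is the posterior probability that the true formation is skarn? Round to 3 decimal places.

0.408

By Bayes' rule with conditional independence, the unnormalized weight for each hypothesis is prior × ∏ likelihoods:
  sediment-hosted zinc: 0.260 × 0.41 × 0.45 × 0.60 = 0.028782
  kimberlite pipe: 0.290 × 0.09 × 0.90 × 0.26 = 0.0061074
  porphyry copper: 0.105 × 0.66 × 0.74 × 0.65 = 0.033333
  skarn: 0.246 × 0.93 × 0.49 × 0.48 = 0.053809
  laterite nickel: 0.099 × 0.79 × 0.51 × 0.25 = 0.0099718
Marginal likelihood of the evidence = 0.132.
P(skarn | evidence) = 0.053809 / 0.132 ≈ 0.408.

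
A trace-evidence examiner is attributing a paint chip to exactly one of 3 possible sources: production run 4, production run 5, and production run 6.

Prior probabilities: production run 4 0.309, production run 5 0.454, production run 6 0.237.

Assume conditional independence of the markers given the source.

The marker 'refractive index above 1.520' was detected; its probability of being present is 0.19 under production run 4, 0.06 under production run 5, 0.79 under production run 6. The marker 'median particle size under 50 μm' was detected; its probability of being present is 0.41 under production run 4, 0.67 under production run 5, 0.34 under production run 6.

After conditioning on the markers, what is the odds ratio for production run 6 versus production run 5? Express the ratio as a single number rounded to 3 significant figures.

3.49

The normalizing constant cancels in an odds ratio, so compute prior × likelihood for the two hypotheses only:
  production run 6: 0.237 × 0.79 × 0.34 = 0.063658
  production run 5: 0.454 × 0.06 × 0.67 = 0.018251
Odds(production run 6 : production run 5) = 0.063658 / 0.018251 ≈ 3.49.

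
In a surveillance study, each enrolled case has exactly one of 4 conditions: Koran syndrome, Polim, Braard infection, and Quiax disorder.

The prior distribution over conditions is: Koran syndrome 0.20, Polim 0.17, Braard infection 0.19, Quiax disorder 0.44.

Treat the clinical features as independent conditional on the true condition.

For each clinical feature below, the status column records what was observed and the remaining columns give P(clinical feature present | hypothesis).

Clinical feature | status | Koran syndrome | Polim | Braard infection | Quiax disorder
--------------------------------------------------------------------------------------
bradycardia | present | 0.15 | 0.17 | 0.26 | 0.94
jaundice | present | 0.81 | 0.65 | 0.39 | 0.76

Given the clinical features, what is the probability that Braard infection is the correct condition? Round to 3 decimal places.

0.051

By Bayes' rule with conditional independence, the unnormalized weight for each hypothesis is prior × ∏ likelihoods:
  Koran syndrome: 0.20 × 0.15 × 0.81 = 0.0243
  Polim: 0.17 × 0.17 × 0.65 = 0.018785
  Braard infection: 0.19 × 0.26 × 0.39 = 0.019266
  Quiax disorder: 0.44 × 0.94 × 0.76 = 0.31434
Normalizing constant Z = 0.0243 + 0.018785 + 0.019266 + 0.31434 = 0.37669.
P(Braard infection | evidence) = 0.019266 / 0.37669 ≈ 0.051.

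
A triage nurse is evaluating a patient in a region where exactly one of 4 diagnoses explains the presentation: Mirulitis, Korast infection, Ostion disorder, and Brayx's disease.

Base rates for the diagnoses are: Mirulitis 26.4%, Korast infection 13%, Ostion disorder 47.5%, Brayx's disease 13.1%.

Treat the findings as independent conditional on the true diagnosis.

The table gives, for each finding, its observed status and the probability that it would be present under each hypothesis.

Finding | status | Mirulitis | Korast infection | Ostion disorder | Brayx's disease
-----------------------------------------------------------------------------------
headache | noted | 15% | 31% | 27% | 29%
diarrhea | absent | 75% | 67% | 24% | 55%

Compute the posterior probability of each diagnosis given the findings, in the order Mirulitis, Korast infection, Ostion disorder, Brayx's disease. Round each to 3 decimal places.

Multiply each prior by the joint likelihood of the evidence pattern (using 1 − P(present | H) for each absent finding):
  Mirulitis: 0.264 × 0.15 × (1 − 0.75) = 0.0099
  Korast infection: 0.130 × 0.31 × (1 − 0.67) = 0.013299
  Ostion disorder: 0.475 × 0.27 × (1 − 0.24) = 0.09747
  Brayx's disease: 0.131 × 0.29 × (1 − 0.55) = 0.017095
The unnormalized weights sum to 0.13776.
P(Mirulitis | evidence) = 0.0099 / 0.13776 ≈ 0.072
P(Korast infection | evidence) = 0.013299 / 0.13776 ≈ 0.097
P(Ostion disorder | evidence) = 0.09747 / 0.13776 ≈ 0.708
P(Brayx's disease | evidence) = 0.017095 / 0.13776 ≈ 0.124

0.072, 0.097, 0.708, 0.124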